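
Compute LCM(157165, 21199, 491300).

157165 = 5 · 17 · 43²; 21199 = 17 · 29 · 43; 491300 = 2² · 5² · 17³
lcm takes max exponent of each prime: 2² · 5² · 17³ · 29 · 43² = 26343997300

26343997300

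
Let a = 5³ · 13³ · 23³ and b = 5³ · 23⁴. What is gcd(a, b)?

min exponent per shared prime: 5³ · 23³ = 1520875

1520875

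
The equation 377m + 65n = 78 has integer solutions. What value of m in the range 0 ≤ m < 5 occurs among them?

Reduce mod 65: 377m ≡ 78 (mod 65). With g = gcd(377, 65) = 13 dividing 78, divide through: 29m ≡ 6 (mod 5).
Since gcd(29, 5) = 1, m ≡ 6·(29)⁻¹ ≡ 4 (mod 5). Smallest non-negative: 4.

4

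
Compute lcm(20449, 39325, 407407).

132407275

20449 = 11² · 13²; 39325 = 5² · 11² · 13; 407407 = 7 · 11² · 13 · 37
lcm takes max exponent of each prime: 5² · 7 · 11² · 13² · 37 = 132407275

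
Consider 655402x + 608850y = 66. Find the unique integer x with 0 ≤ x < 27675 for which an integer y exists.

14583

Reduce mod 608850: 655402x ≡ 66 (mod 608850). With g = gcd(655402, 608850) = 22 dividing 66, divide through: 29791x ≡ 3 (mod 27675).
Since gcd(29791, 27675) = 1, x ≡ 3·(29791)⁻¹ ≡ 14583 (mod 27675). Smallest non-negative: 14583.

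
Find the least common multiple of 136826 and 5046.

gcd first: 136826 = 27·5046 + 584; 5046 = 8·584 + 374; 584 = 1·374 + 210; 374 = 1·210 + 164; 210 = 1·164 + 46; 164 = 3·46 + 26; 46 = 1·26 + 20; 26 = 1·20 + 6; 20 = 3·6 + 2; 6 = 3·2 + 0 → gcd = 2
lcm = 136826·5046/gcd = 690423996/2 = 345211998

345211998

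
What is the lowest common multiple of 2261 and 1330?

22610

gcd first: 2261 = 1·1330 + 931; 1330 = 1·931 + 399; 931 = 2·399 + 133; 399 = 3·133 + 0 → gcd = 133
lcm = 2261·1330/gcd = 3007130/133 = 22610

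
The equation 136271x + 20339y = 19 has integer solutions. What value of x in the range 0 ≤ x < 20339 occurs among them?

13496

Euclid: 136271 = 6·20339 + 14237; 20339 = 1·14237 + 6102; 14237 = 2·6102 + 2033; 6102 = 3·2033 + 3; 2033 = 677·3 + 2; 3 = 1·2 + 1; 2 = 2·1 + 0 → gcd = 1; 19 = 1·19.
Back-substitution yields 136271·(-6783) + 20339·(45446) = 1, so one solution is x = -6783·19 = -128877, y = 45446·19 = 863474.
Solutions in x differ by 20339/1 = 20339; the one in [0, 20339) is -128877 mod 20339 = 13496.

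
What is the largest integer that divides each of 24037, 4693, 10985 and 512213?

13

24037 = 13 · 43²; 4693 = 13 · 19²; 10985 = 5 · 13³; 512213 = 13 · 31² · 41
gcd takes min exponent of each prime: 13 = 13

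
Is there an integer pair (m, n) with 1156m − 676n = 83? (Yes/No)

By Bézout, 1156m − 676n = 83 has integer solutions iff gcd(1156, 676) | 83.
Euclid: 1156 = 1·676 + 480; 676 = 1·480 + 196; 480 = 2·196 + 88; 196 = 2·88 + 20; 88 = 4·20 + 8; 20 = 2·8 + 4; 8 = 2·4 + 0. gcd = 4; 83 mod 4 = 3. No.

No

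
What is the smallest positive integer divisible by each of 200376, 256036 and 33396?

200376 = 2³ · 3² · 11² · 23; 256036 = 2² · 11² · 23²; 33396 = 2² · 3 · 11² · 23
lcm takes max exponent of each prime: 2³ · 3² · 11² · 23² = 4608648

4608648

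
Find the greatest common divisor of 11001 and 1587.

Euclid: 11001 = 6·1587 + 1479; 1587 = 1·1479 + 108; 1479 = 13·108 + 75; 108 = 1·75 + 33; 75 = 2·33 + 9; 33 = 3·9 + 6; 9 = 1·6 + 3; 6 = 2·3 + 0. Last nonzero remainder: 3.

3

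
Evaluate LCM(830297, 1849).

gcd first: 830297 = 449·1849 + 96; 1849 = 19·96 + 25; 96 = 3·25 + 21; 25 = 1·21 + 4; 21 = 5·4 + 1; 4 = 4·1 + 0 → gcd = 1
lcm = 830297·1849/gcd = 1535219153/1 = 1535219153

1535219153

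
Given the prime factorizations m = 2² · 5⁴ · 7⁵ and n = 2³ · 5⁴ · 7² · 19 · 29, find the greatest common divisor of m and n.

min exponent per shared prime: 2² · 5⁴ · 7² = 122500

122500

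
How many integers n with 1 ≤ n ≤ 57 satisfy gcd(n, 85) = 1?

43

85 = 5·17. Inclusion–exclusion on these primes:
57 − ⌊57/5⌋ − ⌊57/17⌋ + ⌊57/85⌋ = 43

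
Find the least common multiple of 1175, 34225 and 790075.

50835795725

1175 = 5² · 47; 34225 = 5² · 37²; 790075 = 5² · 11 · 13² · 17
lcm takes max exponent of each prime: 5² · 11 · 13² · 17 · 37² · 47 = 50835795725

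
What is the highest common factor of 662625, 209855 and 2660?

662625 = 3² · 5³ · 19 · 31; 209855 = 5 · 19 · 47²; 2660 = 2² · 5 · 7 · 19
gcd takes min exponent of each prime: 5 · 19 = 95

95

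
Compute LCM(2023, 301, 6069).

lcm(2023, 301) = 2023·301/gcd = 608923/7 = 86989
lcm(86989, 6069) = 86989·6069/gcd = 527936241/2023 = 260967

260967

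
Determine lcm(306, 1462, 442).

lcm(306, 1462) = 306·1462/gcd = 447372/34 = 13158
lcm(13158, 442) = 13158·442/gcd = 5815836/34 = 171054

171054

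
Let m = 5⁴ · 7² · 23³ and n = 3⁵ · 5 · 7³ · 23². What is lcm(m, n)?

633817051875

max exponent per prime: 3⁵ · 5⁴ · 7³ · 23³ = 633817051875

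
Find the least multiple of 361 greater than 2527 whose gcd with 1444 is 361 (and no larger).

1444 = 361·4. Any t with gcd(t, 1444) = 361 is a multiple of 361, say 361s, with s coprime to 4.
Need s > 2527/361, so s ≥ 8. First s ≥ 8 with gcd(s, 4) = 1 is s = 9. Thus t = 361·9 = 3249.

3249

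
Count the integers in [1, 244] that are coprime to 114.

Prime factors of 114: 2, 3, 19. Count integers ≤ 244 divisible by none of them.
By inclusion–exclusion: 244 − ⌊244/2⌋ − ⌊244/3⌋ − ⌊244/19⌋ + ⌊244/6⌋ + ⌊244/38⌋ + ⌊244/57⌋ − ⌊244/114⌋ = 77.

77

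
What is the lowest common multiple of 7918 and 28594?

gcd first: 28594 = 3·7918 + 4840; 7918 = 1·4840 + 3078; 4840 = 1·3078 + 1762; 3078 = 1·1762 + 1316; 1762 = 1·1316 + 446; 1316 = 2·446 + 424; 446 = 1·424 + 22; 424 = 19·22 + 6; 22 = 3·6 + 4; 6 = 1·4 + 2; 4 = 2·2 + 0 → gcd = 2
lcm = 7918·28594/gcd = 226407292/2 = 113203646

113203646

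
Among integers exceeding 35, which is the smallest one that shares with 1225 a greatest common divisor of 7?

42

Multiples of 7 above 35: 7·6, 7·7, … . Need the cofactor coprime to 1225/7 = 175.
Checking s = 6, 7, … the first with gcd(s, 175) = 1 is s = 6, giving 42.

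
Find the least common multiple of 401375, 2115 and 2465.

83702341125

401375 = 5³ · 13² · 19; 2115 = 3² · 5 · 47; 2465 = 5 · 17 · 29
lcm takes max exponent of each prime: 3² · 5³ · 13² · 17 · 19 · 29 · 47 = 83702341125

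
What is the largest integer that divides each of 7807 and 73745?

Euclid: 73745 = 9·7807 + 3482; 7807 = 2·3482 + 843; 3482 = 4·843 + 110; 843 = 7·110 + 73; 110 = 1·73 + 37; 73 = 1·37 + 36; 37 = 1·36 + 1; 36 = 36·1 + 0. Last nonzero remainder: 1.

1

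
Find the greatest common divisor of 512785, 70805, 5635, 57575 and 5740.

35

512785 = 5 · 7³ · 13 · 23; 70805 = 5 · 7² · 17²; 5635 = 5 · 7² · 23; 57575 = 5² · 7² · 47; 5740 = 2² · 5 · 7 · 41
gcd takes min exponent of each prime: 5 · 7 = 35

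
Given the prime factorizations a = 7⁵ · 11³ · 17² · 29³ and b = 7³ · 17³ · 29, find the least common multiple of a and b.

max exponent per prime: 7⁵ · 11³ · 17³ · 29³ = 2680458041399369

2680458041399369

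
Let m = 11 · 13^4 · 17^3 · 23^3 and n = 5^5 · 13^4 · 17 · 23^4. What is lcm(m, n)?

max exponent per prime: 5^5 · 11 · 13^4 · 17^3 · 23^4 = 1349814920070134375

1349814920070134375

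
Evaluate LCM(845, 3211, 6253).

lcm(845, 3211) = 845·3211/gcd = 2713295/169 = 16055
lcm(16055, 6253) = 16055·6253/gcd = 100391915/169 = 594035

594035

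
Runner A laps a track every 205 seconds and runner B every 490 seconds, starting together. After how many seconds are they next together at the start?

205 = 5 · 41; 490 = 2 · 5 · 7²
max exponents: 2 · 5 · 7² · 41 = 20090

20090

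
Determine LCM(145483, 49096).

145483 = 13 · 19² · 31; 49096 = 2³ · 17 · 19²
max exponents: 2³ · 13 · 17 · 19² · 31 = 19785688

19785688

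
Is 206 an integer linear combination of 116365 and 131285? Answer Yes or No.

No

By Bézout, 116365u − 131285v = 206 has integer solutions iff gcd(116365, 131285) | 206.
Euclid: 131285 = 1·116365 + 14920; 116365 = 7·14920 + 11925; 14920 = 1·11925 + 2995; 11925 = 3·2995 + 2940; 2995 = 1·2940 + 55; 2940 = 53·55 + 25; 55 = 2·25 + 5; 25 = 5·5 + 0. gcd = 5; 206 mod 5 = 1. No.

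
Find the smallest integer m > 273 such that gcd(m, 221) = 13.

221 = 13·17. Any m with gcd(m, 221) = 13 is a multiple of 13, say 13s, with s coprime to 17.
Need s > 273/13, so s ≥ 22. First s ≥ 22 with gcd(s, 17) = 1 is s = 22. Thus m = 13·22 = 286.

286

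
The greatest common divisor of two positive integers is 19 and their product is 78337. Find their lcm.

For any two positive integers, gcd × lcm equals their product. Hence lcm = 78337 / 19 = 4123.

4123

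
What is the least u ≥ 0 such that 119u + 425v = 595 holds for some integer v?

gcd(119, 425) = 17 (Euclid: 425 = 3·119 + 68; 119 = 1·68 + 51; 68 = 1·51 + 17; 51 = 3·17 + 0), and 17 | 595.
Extended Euclid: 119·(-7) + 425·(2) = 17. Scale by 35: u₀ = -245.
General solution u = u₀ + 25t; reducing mod 25 gives u = 5 (and v = 0).

5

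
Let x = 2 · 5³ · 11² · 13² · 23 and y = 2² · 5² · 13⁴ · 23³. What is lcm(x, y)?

21023852063500

max exponent per prime: 2² · 5³ · 11² · 13⁴ · 23³ = 21023852063500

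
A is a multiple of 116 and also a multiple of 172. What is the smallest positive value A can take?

4988

116 = 2² · 29; 172 = 2² · 43
max exponents: 2² · 29 · 43 = 4988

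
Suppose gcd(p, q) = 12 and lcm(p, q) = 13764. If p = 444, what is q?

372

p·q = gcd·lcm = 12·13764 = 165168, so q = 165168/444 = 372.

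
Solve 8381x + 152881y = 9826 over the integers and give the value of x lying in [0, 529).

366

Euclid: 152881 = 18·8381 + 2023; 8381 = 4·2023 + 289; 2023 = 7·289 + 0 → gcd = 289; 9826 = 289·34.
Back-substitution yields 8381·(73) + 152881·(-4) = 289, so one solution is x = 73·34 = 2482, y = -4·34 = -136.
Solutions in x differ by 152881/289 = 529; the one in [0, 529) is 2482 mod 529 = 366.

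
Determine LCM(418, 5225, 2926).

73150

lcm(418, 5225) = 418·5225/gcd = 2184050/209 = 10450
lcm(10450, 2926) = 10450·2926/gcd = 30576700/418 = 73150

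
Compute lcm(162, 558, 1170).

326430

lcm(162, 558) = 162·558/gcd = 90396/18 = 5022
lcm(5022, 1170) = 5022·1170/gcd = 5875740/18 = 326430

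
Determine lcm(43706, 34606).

43706 = 2 · 13 · 41²; 34606 = 2 · 11³ · 13
max exponents: 2 · 11³ · 13 · 41² = 58172686

58172686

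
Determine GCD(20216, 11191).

20216 = 2³ · 7 · 19²
11191 = 19² · 31
Common: 19² = 361

361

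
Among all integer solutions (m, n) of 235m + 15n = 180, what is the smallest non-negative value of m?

0

Euclid: 235 = 15·15 + 10; 15 = 1·10 + 5; 10 = 2·5 + 0 → gcd = 5; 180 = 5·36.
Back-substitution yields 235·(-1) + 15·(16) = 5, so one solution is m = -1·36 = -36, n = 16·36 = 576.
Solutions in m differ by 15/5 = 3; the one in [0, 3) is -36 mod 3 = 0.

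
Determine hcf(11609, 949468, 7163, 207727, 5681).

gcd(11609, 949468): 949468 = 81·11609 + 9139; 11609 = 1·9139 + 2470; 9139 = 3·2470 + 1729; 2470 = 1·1729 + 741; 1729 = 2·741 + 247; 741 = 3·247 + 0 → 247
gcd(247, 7163): 7163 = 29·247 + 0 → 247
gcd(247, 207727): 207727 = 841·247 + 0 → 247
gcd(247, 5681): 5681 = 23·247 + 0 → 247

247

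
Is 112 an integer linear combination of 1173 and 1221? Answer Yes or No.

No

gcd(1173, 1221): 1221 = 1·1173 + 48; 1173 = 24·48 + 21; 48 = 2·21 + 6; 21 = 3·6 + 3; 6 = 2·3 + 0 → 3
3 does not divide 112, so a solution does not exist.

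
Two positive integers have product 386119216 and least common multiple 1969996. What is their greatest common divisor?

196

From gcd × lcm = pq: gcd = 386119216 / 1969996 = 196.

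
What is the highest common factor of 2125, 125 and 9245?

5

gcd(2125, 125): 2125 = 17·125 + 0 → 125
gcd(125, 9245): 9245 = 73·125 + 120; 125 = 1·120 + 5; 120 = 24·5 + 0 → 5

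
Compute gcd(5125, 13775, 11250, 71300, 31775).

5125 = 5³ · 41; 13775 = 5² · 19 · 29; 11250 = 2 · 3² · 5⁴; 71300 = 2² · 5² · 23 · 31; 31775 = 5² · 31 · 41
gcd takes min exponent of each prime: 5² = 25

25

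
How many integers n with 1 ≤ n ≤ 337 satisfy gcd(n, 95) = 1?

256

95 = 5·19. Inclusion–exclusion on these primes:
337 − ⌊337/5⌋ − ⌊337/19⌋ + ⌊337/95⌋ = 256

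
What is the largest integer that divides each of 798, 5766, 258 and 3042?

798 = 2 · 3 · 7 · 19; 5766 = 2 · 3 · 31²; 258 = 2 · 3 · 43; 3042 = 2 · 3² · 13²
gcd takes min exponent of each prime: 2 · 3 = 6

6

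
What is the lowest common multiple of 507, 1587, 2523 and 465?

lcm(507, 1587) = 507·1587/gcd = 804609/3 = 268203
lcm(268203, 2523) = 268203·2523/gcd = 676676169/3 = 225558723
lcm(225558723, 465) = 225558723·465/gcd = 104884806195/3 = 34961602065

34961602065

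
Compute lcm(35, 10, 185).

35 = 5 · 7; 10 = 2 · 5; 185 = 5 · 37
lcm takes max exponent of each prime: 2 · 5 · 7 · 37 = 2590

2590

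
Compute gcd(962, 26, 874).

2

962 = 2 · 13 · 37; 26 = 2 · 13; 874 = 2 · 19 · 23
gcd takes min exponent of each prime: 2 = 2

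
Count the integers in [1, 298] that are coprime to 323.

266

323 = 17·19. Inclusion–exclusion on these primes:
298 − ⌊298/17⌋ − ⌊298/19⌋ + ⌊298/323⌋ = 266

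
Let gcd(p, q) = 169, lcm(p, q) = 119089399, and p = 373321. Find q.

53911

p·q = gcd·lcm = 169·119089399 = 20126108431, so q = 20126108431/373321 = 53911.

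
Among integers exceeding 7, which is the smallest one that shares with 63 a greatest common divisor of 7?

Multiples of 7 above 7: 7·2, 7·3, … . Need the cofactor coprime to 63/7 = 9.
Checking s = 2, 3, … the first with gcd(s, 9) = 1 is s = 2, giving 14.

14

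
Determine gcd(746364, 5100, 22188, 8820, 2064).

gcd(746364, 5100): 746364 = 146·5100 + 1764; 5100 = 2·1764 + 1572; 1764 = 1·1572 + 192; 1572 = 8·192 + 36; 192 = 5·36 + 12; 36 = 3·12 + 0 → 12
gcd(12, 22188): 22188 = 1849·12 + 0 → 12
gcd(12, 8820): 8820 = 735·12 + 0 → 12
gcd(12, 2064): 2064 = 172·12 + 0 → 12

12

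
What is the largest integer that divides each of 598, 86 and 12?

gcd(598, 86): 598 = 6·86 + 82; 86 = 1·82 + 4; 82 = 20·4 + 2; 4 = 2·2 + 0 → 2
gcd(2, 12): 12 = 6·2 + 0 → 2

2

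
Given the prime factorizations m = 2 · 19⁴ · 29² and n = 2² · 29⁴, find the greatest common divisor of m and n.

1682

min exponent per shared prime: 2 · 29² = 1682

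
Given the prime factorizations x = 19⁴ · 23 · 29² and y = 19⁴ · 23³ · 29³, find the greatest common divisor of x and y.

2520799103

min exponent per shared prime: 19⁴ · 23 · 29² = 2520799103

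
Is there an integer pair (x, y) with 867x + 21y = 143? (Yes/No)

gcd(867, 21): 867 = 41·21 + 6; 21 = 3·6 + 3; 6 = 2·3 + 0 → 3
3 does not divide 143, so a solution does not exist.

No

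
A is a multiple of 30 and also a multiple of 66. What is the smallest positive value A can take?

330

30 = 2 · 3 · 5; 66 = 2 · 3 · 11
max exponents: 2 · 3 · 5 · 11 = 330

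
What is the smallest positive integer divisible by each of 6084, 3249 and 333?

6084 = 2² · 3² · 13²; 3249 = 3² · 19²; 333 = 3² · 37
lcm takes max exponent of each prime: 2² · 3² · 13² · 19² · 37 = 81263988

81263988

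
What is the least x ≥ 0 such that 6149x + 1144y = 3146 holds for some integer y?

2

gcd(6149, 1144) = 143 (Euclid: 6149 = 5·1144 + 429; 1144 = 2·429 + 286; 429 = 1·286 + 143; 286 = 2·143 + 0), and 143 | 3146.
Extended Euclid: 6149·(3) + 1144·(-16) = 143. Scale by 22: x₀ = 66.
General solution x = x₀ + 8t; reducing mod 8 gives x = 2 (and y = -8).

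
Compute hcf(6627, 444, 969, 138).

gcd(6627, 444): 6627 = 14·444 + 411; 444 = 1·411 + 33; 411 = 12·33 + 15; 33 = 2·15 + 3; 15 = 5·3 + 0 → 3
gcd(3, 969): 969 = 323·3 + 0 → 3
gcd(3, 138): 138 = 46·3 + 0 → 3

3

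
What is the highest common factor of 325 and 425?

25

Euclid: 425 = 1·325 + 100; 325 = 3·100 + 25; 100 = 4·25 + 0. Last nonzero remainder: 25.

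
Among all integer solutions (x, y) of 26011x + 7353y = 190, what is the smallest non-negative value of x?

Reduce mod 7353: 26011x ≡ 190 (mod 7353). With g = gcd(26011, 7353) = 19 dividing 190, divide through: 1369x ≡ 10 (mod 387).
Since gcd(1369, 387) = 1, x ≡ 10·(1369)⁻¹ ≡ 361 (mod 387). Smallest non-negative: 361.

361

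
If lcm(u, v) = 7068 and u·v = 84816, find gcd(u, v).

From gcd × lcm = uv: gcd = 84816 / 7068 = 12.

12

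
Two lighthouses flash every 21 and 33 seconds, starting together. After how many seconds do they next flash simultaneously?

21 = 3 · 7; 33 = 3 · 11
max exponents: 3 · 7 · 11 = 231

231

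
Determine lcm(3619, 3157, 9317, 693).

3619 = 7 · 11 · 47; 3157 = 7 · 11 · 41; 9317 = 7 · 11³; 693 = 3² · 7 · 11
lcm takes max exponent of each prime: 3² · 7 · 11³ · 41 · 47 = 161584731

161584731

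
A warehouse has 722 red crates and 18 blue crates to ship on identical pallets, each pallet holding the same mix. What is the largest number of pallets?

Euclid: 722 = 40·18 + 2; 18 = 9·2 + 0. Last nonzero remainder: 2.

2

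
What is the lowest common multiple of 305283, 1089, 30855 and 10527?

305283 = 3 · 11² · 29²; 1089 = 3² · 11²; 30855 = 3 · 5 · 11² · 17; 10527 = 3 · 11² · 29
lcm takes max exponent of each prime: 3² · 5 · 11² · 17 · 29² = 77847165

77847165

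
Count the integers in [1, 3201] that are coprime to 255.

1606

Prime factors of 255: 3, 5, 17. Count integers ≤ 3201 divisible by none of them.
By inclusion–exclusion: 3201 − ⌊3201/3⌋ − ⌊3201/5⌋ − ⌊3201/17⌋ + ⌊3201/15⌋ + ⌊3201/51⌋ + ⌊3201/85⌋ − ⌊3201/255⌋ = 1606.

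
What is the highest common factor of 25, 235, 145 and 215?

5

gcd(25, 235): 235 = 9·25 + 10; 25 = 2·10 + 5; 10 = 2·5 + 0 → 5
gcd(5, 145): 145 = 29·5 + 0 → 5
gcd(5, 215): 215 = 43·5 + 0 → 5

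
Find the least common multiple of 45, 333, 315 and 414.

45 = 3² · 5; 333 = 3² · 37; 315 = 3² · 5 · 7; 414 = 2 · 3² · 23
lcm takes max exponent of each prime: 2 · 3² · 5 · 7 · 23 · 37 = 536130

536130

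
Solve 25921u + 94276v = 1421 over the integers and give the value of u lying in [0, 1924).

1153

Reduce mod 94276: 25921u ≡ 1421 (mod 94276). With g = gcd(25921, 94276) = 49 dividing 1421, divide through: 529u ≡ 29 (mod 1924).
Since gcd(529, 1924) = 1, u ≡ 29·(529)⁻¹ ≡ 1153 (mod 1924). Smallest non-negative: 1153.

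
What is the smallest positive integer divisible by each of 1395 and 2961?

458955

1395 = 3² · 5 · 31; 2961 = 3² · 7 · 47
max exponents: 3² · 5 · 7 · 31 · 47 = 458955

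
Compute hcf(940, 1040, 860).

20

gcd(940, 1040): 1040 = 1·940 + 100; 940 = 9·100 + 40; 100 = 2·40 + 20; 40 = 2·20 + 0 → 20
gcd(20, 860): 860 = 43·20 + 0 → 20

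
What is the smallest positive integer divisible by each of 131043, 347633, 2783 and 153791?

131043 = 3 · 11² · 19²; 347633 = 11² · 13² · 17; 2783 = 11² · 23; 153791 = 11² · 31 · 41
lcm takes max exponent of each prime: 3 · 11² · 13² · 17 · 19² · 23 · 31 · 41 = 11005830994587

11005830994587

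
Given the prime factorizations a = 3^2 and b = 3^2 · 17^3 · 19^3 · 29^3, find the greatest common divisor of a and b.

9

min exponent per shared prime: 3^2 = 9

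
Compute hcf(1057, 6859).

Euclid: 6859 = 6·1057 + 517; 1057 = 2·517 + 23; 517 = 22·23 + 11; 23 = 2·11 + 1; 11 = 11·1 + 0. Last nonzero remainder: 1.

1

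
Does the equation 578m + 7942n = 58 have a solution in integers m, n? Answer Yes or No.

Yes

gcd(578, 7942): 7942 = 13·578 + 428; 578 = 1·428 + 150; 428 = 2·150 + 128; 150 = 1·128 + 22; 128 = 5·22 + 18; 22 = 1·18 + 4; 18 = 4·4 + 2; 4 = 2·2 + 0 → 2
2 divides 58, so a solution exists.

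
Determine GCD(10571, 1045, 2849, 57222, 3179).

gcd(10571, 1045): 10571 = 10·1045 + 121; 1045 = 8·121 + 77; 121 = 1·77 + 44; 77 = 1·44 + 33; 44 = 1·33 + 11; 33 = 3·11 + 0 → 11
gcd(11, 2849): 2849 = 259·11 + 0 → 11
gcd(11, 57222): 57222 = 5202·11 + 0 → 11
gcd(11, 3179): 3179 = 289·11 + 0 → 11

11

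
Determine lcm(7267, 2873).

123539

gcd first: 7267 = 2·2873 + 1521; 2873 = 1·1521 + 1352; 1521 = 1·1352 + 169; 1352 = 8·169 + 0 → gcd = 169
lcm = 7267·2873/gcd = 20878091/169 = 123539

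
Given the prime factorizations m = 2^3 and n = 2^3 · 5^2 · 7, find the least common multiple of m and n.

1400

max exponent per prime: 2^3 · 5^2 · 7 = 1400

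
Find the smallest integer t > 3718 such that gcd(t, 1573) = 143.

1573 = 143·11. Any t with gcd(t, 1573) = 143 is a multiple of 143, say 143s, with s coprime to 11.
Need s > 3718/143, so s ≥ 27. First s ≥ 27 with gcd(s, 11) = 1 is s = 27. Thus t = 143·27 = 3861.

3861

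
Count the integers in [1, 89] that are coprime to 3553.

3553 = 11·17·19. Inclusion–exclusion on these primes:
89 − ⌊89/11⌋ − ⌊89/17⌋ − ⌊89/19⌋ + ⌊89/187⌋ + ⌊89/209⌋ + ⌊89/323⌋ − ⌊89/3553⌋ = 72

72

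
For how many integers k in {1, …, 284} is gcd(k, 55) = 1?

208

55 = 5·11. Inclusion–exclusion on these primes:
284 − ⌊284/5⌋ − ⌊284/11⌋ + ⌊284/55⌋ = 208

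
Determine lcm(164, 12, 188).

23124

164 = 2² · 41; 12 = 2² · 3; 188 = 2² · 47
lcm takes max exponent of each prime: 2² · 3 · 41 · 47 = 23124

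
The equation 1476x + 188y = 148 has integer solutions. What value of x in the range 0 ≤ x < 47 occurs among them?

Reduce mod 188: 1476x ≡ 148 (mod 188). With g = gcd(1476, 188) = 4 dividing 148, divide through: 369x ≡ 37 (mod 47).
Since gcd(369, 47) = 1, x ≡ 37·(369)⁻¹ ≡ 35 (mod 47). Smallest non-negative: 35.

35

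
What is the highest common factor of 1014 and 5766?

Euclid: 5766 = 5·1014 + 696; 1014 = 1·696 + 318; 696 = 2·318 + 60; 318 = 5·60 + 18; 60 = 3·18 + 6; 18 = 3·6 + 0. Last nonzero remainder: 6.

6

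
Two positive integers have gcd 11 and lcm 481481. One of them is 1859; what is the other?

u·v = gcd·lcm = 11·481481 = 5296291, so v = 5296291/1859 = 2849.

2849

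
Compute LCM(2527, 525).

2527 = 7 · 19²; 525 = 3 · 5² · 7
max exponents: 3 · 5² · 7 · 19² = 189525

189525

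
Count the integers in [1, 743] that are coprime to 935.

Prime factors of 935: 5, 11, 17. Count integers ≤ 743 divisible by none of them.
By inclusion–exclusion: 743 − ⌊743/5⌋ − ⌊743/11⌋ − ⌊743/17⌋ + ⌊743/55⌋ + ⌊743/85⌋ + ⌊743/187⌋ − ⌊743/935⌋ = 509.

509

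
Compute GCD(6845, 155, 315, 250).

gcd(6845, 155): 6845 = 44·155 + 25; 155 = 6·25 + 5; 25 = 5·5 + 0 → 5
gcd(5, 315): 315 = 63·5 + 0 → 5
gcd(5, 250): 250 = 50·5 + 0 → 5

5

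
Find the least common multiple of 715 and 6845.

gcd first: 6845 = 9·715 + 410; 715 = 1·410 + 305; 410 = 1·305 + 105; 305 = 2·105 + 95; 105 = 1·95 + 10; 95 = 9·10 + 5; 10 = 2·5 + 0 → gcd = 5
lcm = 715·6845/gcd = 4894175/5 = 978835

978835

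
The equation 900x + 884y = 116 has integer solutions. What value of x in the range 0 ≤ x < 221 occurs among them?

173

Euclid: 900 = 1·884 + 16; 884 = 55·16 + 4; 16 = 4·4 + 0 → gcd = 4; 116 = 4·29.
Back-substitution yields 900·(-55) + 884·(56) = 4, so one solution is x = -55·29 = -1595, y = 56·29 = 1624.
Solutions in x differ by 884/4 = 221; the one in [0, 221) is -1595 mod 221 = 173.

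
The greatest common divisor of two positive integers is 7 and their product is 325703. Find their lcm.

For any two positive integers, gcd × lcm equals their product. Hence lcm = 325703 / 7 = 46529.

46529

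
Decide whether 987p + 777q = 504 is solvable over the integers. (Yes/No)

Yes

By Bézout, 987p + 777q = 504 has integer solutions iff gcd(987, 777) | 504.
Euclid: 987 = 1·777 + 210; 777 = 3·210 + 147; 210 = 1·147 + 63; 147 = 2·63 + 21; 63 = 3·21 + 0. gcd = 21; 504 mod 21 = 0. Yes.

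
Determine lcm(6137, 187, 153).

6137 = 17 · 19²; 187 = 11 · 17; 153 = 3² · 17
lcm takes max exponent of each prime: 3² · 11 · 17 · 19² = 607563

607563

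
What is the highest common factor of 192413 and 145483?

4693

Euclid: 192413 = 1·145483 + 46930; 145483 = 3·46930 + 4693; 46930 = 10·4693 + 0. Last nonzero remainder: 4693.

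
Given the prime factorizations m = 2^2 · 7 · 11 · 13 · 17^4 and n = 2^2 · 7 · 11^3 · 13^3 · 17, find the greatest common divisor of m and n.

68068

min exponent per shared prime: 2^2 · 7 · 11 · 13 · 17 = 68068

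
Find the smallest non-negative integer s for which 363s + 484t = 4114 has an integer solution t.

2

Reduce mod 484: 363s ≡ 4114 (mod 484). With g = gcd(363, 484) = 121 dividing 4114, divide through: 3s ≡ 34 (mod 4).
Since gcd(3, 4) = 1, s ≡ 34·(3)⁻¹ ≡ 2 (mod 4). Smallest non-negative: 2.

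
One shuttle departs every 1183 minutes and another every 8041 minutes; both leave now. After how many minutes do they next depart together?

gcd first: 8041 = 6·1183 + 943; 1183 = 1·943 + 240; 943 = 3·240 + 223; 240 = 1·223 + 17; 223 = 13·17 + 2; 17 = 8·2 + 1; 2 = 2·1 + 0 → gcd = 1
lcm = 1183·8041/gcd = 9512503/1 = 9512503

9512503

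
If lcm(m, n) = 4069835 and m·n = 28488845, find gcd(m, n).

7

gcd·lcm = product, so gcd = 28488845/4069835 = 7.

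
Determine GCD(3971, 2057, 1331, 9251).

gcd(3971, 2057): 3971 = 1·2057 + 1914; 2057 = 1·1914 + 143; 1914 = 13·143 + 55; 143 = 2·55 + 33; 55 = 1·33 + 22; 33 = 1·22 + 11; 22 = 2·11 + 0 → 11
gcd(11, 1331): 1331 = 121·11 + 0 → 11
gcd(11, 9251): 9251 = 841·11 + 0 → 11

11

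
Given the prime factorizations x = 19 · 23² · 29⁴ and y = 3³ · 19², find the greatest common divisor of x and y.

19

min exponent per shared prime: 19 = 19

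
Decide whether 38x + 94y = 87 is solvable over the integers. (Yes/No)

gcd(38, 94): 94 = 2·38 + 18; 38 = 2·18 + 2; 18 = 9·2 + 0 → 2
2 does not divide 87, so a solution does not exist.

No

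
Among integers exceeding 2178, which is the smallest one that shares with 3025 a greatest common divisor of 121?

Multiples of 121 above 2178: 121·19, 121·20, … . Need the cofactor coprime to 3025/121 = 25.
Checking s = 19, 20, … the first with gcd(s, 25) = 1 is s = 19, giving 2299.

2299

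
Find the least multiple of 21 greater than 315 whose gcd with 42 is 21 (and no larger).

Multiples of 21 above 315: 21·16, 21·17, … . Need the cofactor coprime to 42/21 = 2.
Checking s = 16, 17, … the first with gcd(s, 2) = 1 is s = 17, giving 357.

357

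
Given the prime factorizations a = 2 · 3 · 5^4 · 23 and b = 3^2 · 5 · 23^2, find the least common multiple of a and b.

5951250

max exponent per prime: 2 · 3^2 · 5^4 · 23^2 = 5951250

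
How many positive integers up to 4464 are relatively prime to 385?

Prime factors of 385: 5, 7, 11. Count integers ≤ 4464 divisible by none of them.
By inclusion–exclusion: 4464 − ⌊4464/5⌋ − ⌊4464/7⌋ − ⌊4464/11⌋ + ⌊4464/35⌋ + ⌊4464/55⌋ + ⌊4464/77⌋ − ⌊4464/385⌋ = 2784.

2784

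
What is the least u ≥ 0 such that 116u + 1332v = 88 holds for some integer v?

gcd(116, 1332) = 4 (Euclid: 1332 = 11·116 + 56; 116 = 2·56 + 4; 56 = 14·4 + 0), and 4 | 88.
Extended Euclid: 116·(23) + 1332·(-2) = 4. Scale by 22: u₀ = 506.
General solution u = u₀ + 333t; reducing mod 333 gives u = 173 (and v = -15).

173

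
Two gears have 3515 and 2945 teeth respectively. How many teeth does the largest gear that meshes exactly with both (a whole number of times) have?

95

Euclid: 3515 = 1·2945 + 570; 2945 = 5·570 + 95; 570 = 6·95 + 0. Last nonzero remainder: 95.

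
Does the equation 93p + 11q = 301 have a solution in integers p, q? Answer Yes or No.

gcd(93, 11): 93 = 8·11 + 5; 11 = 2·5 + 1; 5 = 5·1 + 0 → 1
1 divides 301, so a solution exists.

Yes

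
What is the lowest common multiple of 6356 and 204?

324156

6356 = 2² · 7 · 227; 204 = 2² · 3 · 17
max exponents: 2² · 3 · 7 · 17 · 227 = 324156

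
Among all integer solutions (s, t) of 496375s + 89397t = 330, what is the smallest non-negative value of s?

7584

Euclid: 496375 = 5·89397 + 49390; 89397 = 1·49390 + 40007; 49390 = 1·40007 + 9383; 40007 = 4·9383 + 2475; 9383 = 3·2475 + 1958; 2475 = 1·1958 + 517; 1958 = 3·517 + 407; 517 = 1·407 + 110; 407 = 3·110 + 77; 110 = 1·77 + 33; 77 = 2·33 + 11; 33 = 3·11 + 0 → gcd = 11; 330 = 11·30.
Back-substitution yields 496375·(2420) + 89397·(-13437) = 11, so one solution is s = 2420·30 = 72600, t = -13437·30 = -403110.
Solutions in s differ by 89397/11 = 8127; the one in [0, 8127) is 72600 mod 8127 = 7584.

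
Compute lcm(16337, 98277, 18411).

16337 = 17 · 31²; 98277 = 3 · 17 · 41 · 47; 18411 = 3 · 17 · 19²
lcm takes max exponent of each prime: 3 · 17 · 19² · 31² · 41 · 47 = 34094355117

34094355117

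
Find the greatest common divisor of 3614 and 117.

13

3614 = 2 · 13 · 139
117 = 3² · 13
Common: 13 = 13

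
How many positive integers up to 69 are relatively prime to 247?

61

Prime factors of 247: 13, 19. Count integers ≤ 69 divisible by none of them.
By inclusion–exclusion: 69 − ⌊69/13⌋ − ⌊69/19⌋ + ⌊69/247⌋ = 61.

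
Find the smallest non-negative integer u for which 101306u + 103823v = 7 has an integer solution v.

gcd(101306, 103823) = 1 (Euclid: 103823 = 1·101306 + 2517; 101306 = 40·2517 + 626; 2517 = 4·626 + 13; 626 = 48·13 + 2; 13 = 6·2 + 1; 2 = 2·1 + 0), and 1 | 7.
Extended Euclid: 101306·(-47931) + 103823·(46769) = 1. Scale by 7: u₀ = -335517.
General solution u = u₀ + 103823t; reducing mod 103823 gives u = 79775 (and v = -77841).

79775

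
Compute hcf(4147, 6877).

13

Euclid: 6877 = 1·4147 + 2730; 4147 = 1·2730 + 1417; 2730 = 1·1417 + 1313; 1417 = 1·1313 + 104; 1313 = 12·104 + 65; 104 = 1·65 + 39; 65 = 1·39 + 26; 39 = 1·26 + 13; 26 = 2·13 + 0. Last nonzero remainder: 13.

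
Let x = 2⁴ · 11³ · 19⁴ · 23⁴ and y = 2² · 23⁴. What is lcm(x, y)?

max exponent per prime: 2⁴ · 11³ · 19⁴ · 23⁴ = 776647209233456

776647209233456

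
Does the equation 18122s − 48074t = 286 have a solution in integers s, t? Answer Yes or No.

By Bézout, 18122s − 48074t = 286 has integer solutions iff gcd(18122, 48074) | 286.
Euclid: 48074 = 2·18122 + 11830; 18122 = 1·11830 + 6292; 11830 = 1·6292 + 5538; 6292 = 1·5538 + 754; 5538 = 7·754 + 260; 754 = 2·260 + 234; 260 = 1·234 + 26; 234 = 9·26 + 0. gcd = 26; 286 mod 26 = 0. Yes.

Yes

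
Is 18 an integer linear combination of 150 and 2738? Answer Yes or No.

By Bézout, 150x − 2738y = 18 has integer solutions iff gcd(150, 2738) | 18.
Euclid: 2738 = 18·150 + 38; 150 = 3·38 + 36; 38 = 1·36 + 2; 36 = 18·2 + 0. gcd = 2; 18 mod 2 = 0. Yes.

Yes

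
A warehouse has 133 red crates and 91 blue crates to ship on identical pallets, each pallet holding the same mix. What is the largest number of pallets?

7

133 = 7 · 19
91 = 7 · 13
Common: 7 = 7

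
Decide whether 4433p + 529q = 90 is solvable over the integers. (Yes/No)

By Bézout, 4433p + 529q = 90 has integer solutions iff gcd(4433, 529) | 90.
Euclid: 4433 = 8·529 + 201; 529 = 2·201 + 127; 201 = 1·127 + 74; 127 = 1·74 + 53; 74 = 1·53 + 21; 53 = 2·21 + 11; 21 = 1·11 + 10; 11 = 1·10 + 1; 10 = 10·1 + 0. gcd = 1; 90 mod 1 = 0. Yes.

Yes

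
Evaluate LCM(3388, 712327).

2849308

gcd first: 712327 = 210·3388 + 847; 3388 = 4·847 + 0 → gcd = 847
lcm = 3388·712327/gcd = 2413363876/847 = 2849308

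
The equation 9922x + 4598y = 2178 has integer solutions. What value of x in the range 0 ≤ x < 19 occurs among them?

Reduce mod 4598: 9922x ≡ 2178 (mod 4598). With g = gcd(9922, 4598) = 242 dividing 2178, divide through: 41x ≡ 9 (mod 19).
Since gcd(41, 19) = 1, x ≡ 9·(41)⁻¹ ≡ 3 (mod 19). Smallest non-negative: 3.

3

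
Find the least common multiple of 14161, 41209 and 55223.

13421894927

lcm(14161, 41209) = 14161·41209/gcd = 583560649/49 = 11909401
lcm(11909401, 55223) = 11909401·55223/gcd = 657672851423/49 = 13421894927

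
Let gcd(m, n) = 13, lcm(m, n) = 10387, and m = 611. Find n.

221

Using mn = gcd(m,n)·lcm(m,n) = 13·10387 = 135031, we get n = 135031/611 = 221.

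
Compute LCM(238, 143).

238 = 2 · 7 · 17; 143 = 11 · 13
max exponents: 2 · 7 · 11 · 13 · 17 = 34034

34034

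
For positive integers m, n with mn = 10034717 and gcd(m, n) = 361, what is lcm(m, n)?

gcd·lcm = product, so lcm = 10034717/361 = 27797.

27797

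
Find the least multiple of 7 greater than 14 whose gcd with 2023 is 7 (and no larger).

Multiples of 7 above 14: 7·3, 7·4, … . Need the cofactor coprime to 2023/7 = 289.
Checking s = 3, 4, … the first with gcd(s, 289) = 1 is s = 3, giving 21.

21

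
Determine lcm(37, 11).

407

37 = 37; 11 = 11
max exponents: 11 · 37 = 407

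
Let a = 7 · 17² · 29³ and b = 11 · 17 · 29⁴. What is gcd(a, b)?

414613

min exponent per shared prime: 17 · 29³ = 414613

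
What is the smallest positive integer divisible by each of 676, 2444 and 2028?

95316

lcm(676, 2444) = 676·2444/gcd = 1652144/52 = 31772
lcm(31772, 2028) = 31772·2028/gcd = 64433616/676 = 95316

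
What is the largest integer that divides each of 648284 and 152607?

1183

Euclid: 648284 = 4·152607 + 37856; 152607 = 4·37856 + 1183; 37856 = 32·1183 + 0. Last nonzero remainder: 1183.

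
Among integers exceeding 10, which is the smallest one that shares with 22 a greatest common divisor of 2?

12

22 = 2·11. Any k with gcd(k, 22) = 2 is a multiple of 2, say 2s, with s coprime to 11.
Need s > 10/2, so s ≥ 6. First s ≥ 6 with gcd(s, 11) = 1 is s = 6. Thus k = 2·6 = 12.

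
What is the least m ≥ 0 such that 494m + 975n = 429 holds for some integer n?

66

Euclid: 975 = 1·494 + 481; 494 = 1·481 + 13; 481 = 37·13 + 0 → gcd = 13; 429 = 13·33.
Back-substitution yields 494·(2) + 975·(-1) = 13, so one solution is m = 2·33 = 66, n = -1·33 = -33.
Solutions in m differ by 975/13 = 75; the one in [0, 75) is 66 mod 75 = 66.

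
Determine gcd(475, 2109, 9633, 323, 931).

475 = 5² · 19; 2109 = 3 · 19 · 37; 9633 = 3 · 13² · 19; 323 = 17 · 19; 931 = 7² · 19
gcd takes min exponent of each prime: 19 = 19

19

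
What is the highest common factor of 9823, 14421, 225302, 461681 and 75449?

gcd(9823, 14421): 14421 = 1·9823 + 4598; 9823 = 2·4598 + 627; 4598 = 7·627 + 209; 627 = 3·209 + 0 → 209
gcd(209, 225302): 225302 = 1078·209 + 0 → 209
gcd(209, 461681): 461681 = 2209·209 + 0 → 209
gcd(209, 75449): 75449 = 361·209 + 0 → 209

209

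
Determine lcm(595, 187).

gcd first: 595 = 3·187 + 34; 187 = 5·34 + 17; 34 = 2·17 + 0 → gcd = 17
lcm = 595·187/gcd = 111265/17 = 6545

6545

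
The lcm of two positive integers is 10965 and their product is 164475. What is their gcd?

From gcd × lcm = uv: gcd = 164475 / 10965 = 15.

15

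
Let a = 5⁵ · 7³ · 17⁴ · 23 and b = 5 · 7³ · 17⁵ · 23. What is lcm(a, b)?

max exponent per prime: 5⁵ · 7³ · 17⁵ · 23 = 35003912103125

35003912103125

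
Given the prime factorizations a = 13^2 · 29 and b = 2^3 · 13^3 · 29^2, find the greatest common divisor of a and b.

4901

min exponent per shared prime: 13^2 · 29 = 4901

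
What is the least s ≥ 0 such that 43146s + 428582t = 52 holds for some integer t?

36038

Reduce mod 428582: 43146s ≡ 52 (mod 428582). With g = gcd(43146, 428582) = 2 dividing 52, divide through: 21573s ≡ 26 (mod 214291).
Since gcd(21573, 214291) = 1, s ≡ 26·(21573)⁻¹ ≡ 36038 (mod 214291). Smallest non-negative: 36038.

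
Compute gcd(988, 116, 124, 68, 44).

4

988 = 2² · 13 · 19; 116 = 2² · 29; 124 = 2² · 31; 68 = 2² · 17; 44 = 2² · 11
gcd takes min exponent of each prime: 2² = 4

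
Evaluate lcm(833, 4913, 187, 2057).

29129177

833 = 7² · 17; 4913 = 17³; 187 = 11 · 17; 2057 = 11² · 17
lcm takes max exponent of each prime: 7² · 11² · 17³ = 29129177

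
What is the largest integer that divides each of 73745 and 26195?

73745 = 5 · 7³ · 43
26195 = 5 · 13² · 31
Common: 5 = 5

5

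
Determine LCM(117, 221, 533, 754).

4729842

lcm(117, 221) = 117·221/gcd = 25857/13 = 1989
lcm(1989, 533) = 1989·533/gcd = 1060137/13 = 81549
lcm(81549, 754) = 81549·754/gcd = 61487946/13 = 4729842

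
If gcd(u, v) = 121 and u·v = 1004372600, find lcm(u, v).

8300600

Since gcd(u,v)·lcm(u,v) = uv, lcm = 1004372600/121 = 8300600.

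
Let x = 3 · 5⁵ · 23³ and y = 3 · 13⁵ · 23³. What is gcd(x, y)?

min exponent per shared prime: 3 · 23³ = 36501

36501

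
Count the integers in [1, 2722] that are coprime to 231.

Prime factors of 231: 3, 7, 11. Count integers ≤ 2722 divisible by none of them.
By inclusion–exclusion: 2722 − ⌊2722/3⌋ − ⌊2722/7⌋ − ⌊2722/11⌋ + ⌊2722/21⌋ + ⌊2722/33⌋ + ⌊2722/77⌋ − ⌊2722/231⌋ = 1415.

1415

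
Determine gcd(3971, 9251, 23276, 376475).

11

gcd(3971, 9251): 9251 = 2·3971 + 1309; 3971 = 3·1309 + 44; 1309 = 29·44 + 33; 44 = 1·33 + 11; 33 = 3·11 + 0 → 11
gcd(11, 23276): 23276 = 2116·11 + 0 → 11
gcd(11, 376475): 376475 = 34225·11 + 0 → 11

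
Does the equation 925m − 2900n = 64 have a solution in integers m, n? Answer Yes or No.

By Bézout, 925m − 2900n = 64 has integer solutions iff gcd(925, 2900) | 64.
Euclid: 2900 = 3·925 + 125; 925 = 7·125 + 50; 125 = 2·50 + 25; 50 = 2·25 + 0. gcd = 25; 64 mod 25 = 14. No.

No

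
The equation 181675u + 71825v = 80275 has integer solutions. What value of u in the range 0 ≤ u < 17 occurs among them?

Reduce mod 71825: 181675u ≡ 80275 (mod 71825). With g = gcd(181675, 71825) = 4225 dividing 80275, divide through: 43u ≡ 19 (mod 17).
Since gcd(43, 17) = 1, u ≡ 19·(43)⁻¹ ≡ 4 (mod 17). Smallest non-negative: 4.

4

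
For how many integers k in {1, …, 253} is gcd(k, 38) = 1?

120

Prime factors of 38: 2, 19. Count integers ≤ 253 divisible by none of them.
By inclusion–exclusion: 253 − ⌊253/2⌋ − ⌊253/19⌋ + ⌊253/38⌋ = 120.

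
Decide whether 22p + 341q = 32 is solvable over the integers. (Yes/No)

gcd(22, 341): 341 = 15·22 + 11; 22 = 2·11 + 0 → 11
11 does not divide 32, so a solution does not exist.

No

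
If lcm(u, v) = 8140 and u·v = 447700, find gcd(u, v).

From gcd × lcm = uv: gcd = 447700 / 8140 = 55.

55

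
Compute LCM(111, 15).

111 = 3 · 37; 15 = 3 · 5
max exponents: 3 · 5 · 37 = 555

555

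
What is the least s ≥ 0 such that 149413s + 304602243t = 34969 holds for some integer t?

67276

gcd(149413, 304602243) = 3179 (Euclid: 304602243 = 2038·149413 + 98549; 149413 = 1·98549 + 50864; 98549 = 1·50864 + 47685; 50864 = 1·47685 + 3179; 47685 = 15·3179 + 0), and 3179 | 34969.
Extended Euclid: 149413·(6116) + 304602243·(-3) = 3179. Scale by 11: s₀ = 67276.
General solution s = s₀ + 95817k; reducing mod 95817 gives s = 67276 (and t = -33).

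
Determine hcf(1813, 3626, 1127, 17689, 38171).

49

gcd(1813, 3626): 3626 = 2·1813 + 0 → 1813
gcd(1813, 1127): 1813 = 1·1127 + 686; 1127 = 1·686 + 441; 686 = 1·441 + 245; 441 = 1·245 + 196; 245 = 1·196 + 49; 196 = 4·49 + 0 → 49
gcd(49, 17689): 17689 = 361·49 + 0 → 49
gcd(49, 38171): 38171 = 779·49 + 0 → 49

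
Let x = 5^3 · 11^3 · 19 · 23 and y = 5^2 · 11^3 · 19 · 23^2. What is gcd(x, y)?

min exponent per shared prime: 5^2 · 11^3 · 19 · 23 = 14541175

14541175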